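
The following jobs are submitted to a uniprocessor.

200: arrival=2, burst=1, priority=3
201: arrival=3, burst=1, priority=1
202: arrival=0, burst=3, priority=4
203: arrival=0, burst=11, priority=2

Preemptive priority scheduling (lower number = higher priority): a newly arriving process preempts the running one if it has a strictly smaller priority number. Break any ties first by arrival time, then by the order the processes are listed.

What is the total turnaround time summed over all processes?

40

Schedule: | 203 0-3 | 201 3-4 | 203 4-12 | 200 12-13 | 202 13-16 |
Completion: 200=13  201=4  202=16  203=12
Turnaround (C−A): 200=11  201=1  202=16  203=12
Turnaround = completion − arrival: 200=11, 201=1, 202=16, 203=12
Total turnaround = 11 + 1 + 16 + 12 = 40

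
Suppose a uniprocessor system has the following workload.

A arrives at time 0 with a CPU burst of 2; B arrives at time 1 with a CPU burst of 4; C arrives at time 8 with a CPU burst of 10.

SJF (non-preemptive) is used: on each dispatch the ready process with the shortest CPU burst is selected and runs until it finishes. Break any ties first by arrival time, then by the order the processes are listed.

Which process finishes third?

C

Schedule: | A 0-2 | B 2-6 | idle 6-8 | C 8-18 |
Completion: A=2  B=6  C=18
Turnaround (C−A): A=2  B=5  C=10
Finish order: A → B → C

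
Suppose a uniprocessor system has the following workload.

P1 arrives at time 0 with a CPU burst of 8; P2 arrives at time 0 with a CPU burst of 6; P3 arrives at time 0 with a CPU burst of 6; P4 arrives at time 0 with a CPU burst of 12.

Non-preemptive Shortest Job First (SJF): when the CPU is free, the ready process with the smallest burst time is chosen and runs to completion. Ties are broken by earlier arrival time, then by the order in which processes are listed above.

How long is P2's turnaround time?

6

Schedule: | P2 0-6 | P3 6-12 | P1 12-20 | P4 20-32 |
Completion: P1=20  P2=6  P3=12  P4=32
Turnaround (C−A): P1=20  P2=6  P3=12  P4=32
Turnaround(P2) = completion − arrival = 6 − 0 = 6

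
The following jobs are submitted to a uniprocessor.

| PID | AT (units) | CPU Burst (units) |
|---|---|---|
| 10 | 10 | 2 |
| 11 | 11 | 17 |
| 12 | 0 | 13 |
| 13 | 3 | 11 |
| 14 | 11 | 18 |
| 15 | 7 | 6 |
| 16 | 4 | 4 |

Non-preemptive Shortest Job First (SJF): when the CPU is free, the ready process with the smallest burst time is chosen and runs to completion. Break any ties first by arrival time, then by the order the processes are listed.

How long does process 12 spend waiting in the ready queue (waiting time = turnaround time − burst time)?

0

Gantt: | 12 0-13 | 10 13-15 | 16 15-19 | 15 19-25 | 13 25-36 | 11 36-53 | 14 53-71 |
Completion: 10=15  11=53  12=13  13=36  14=71  15=25  16=19
Waiting(12) = turnaround − burst = 13 − 13 = 0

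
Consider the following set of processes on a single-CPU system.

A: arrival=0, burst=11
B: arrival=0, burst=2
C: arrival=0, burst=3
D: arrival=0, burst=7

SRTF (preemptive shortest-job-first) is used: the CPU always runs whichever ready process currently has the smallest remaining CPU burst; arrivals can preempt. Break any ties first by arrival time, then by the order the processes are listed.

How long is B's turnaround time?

2

Timeline: | B 0-2 | C 2-5 | D 5-12 | A 12-23 |
Completion: A=23  B=2  C=5  D=12
Turnaround (C−A): A=23  B=2  C=5  D=12
Turnaround(B) = completion − arrival = 2 − 0 = 2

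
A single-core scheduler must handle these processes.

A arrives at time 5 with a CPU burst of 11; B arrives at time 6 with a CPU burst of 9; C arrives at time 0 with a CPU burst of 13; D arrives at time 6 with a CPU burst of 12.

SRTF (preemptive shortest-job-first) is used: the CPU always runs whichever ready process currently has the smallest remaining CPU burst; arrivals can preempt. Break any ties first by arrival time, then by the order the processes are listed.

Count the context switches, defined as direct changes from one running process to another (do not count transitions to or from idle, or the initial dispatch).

3

Timeline: | C 0-13 | B 13-22 | A 22-33 | D 33-45 |
Completion: A=33  B=22  C=13  D=45
Turnaround (C−A): A=28  B=16  C=13  D=39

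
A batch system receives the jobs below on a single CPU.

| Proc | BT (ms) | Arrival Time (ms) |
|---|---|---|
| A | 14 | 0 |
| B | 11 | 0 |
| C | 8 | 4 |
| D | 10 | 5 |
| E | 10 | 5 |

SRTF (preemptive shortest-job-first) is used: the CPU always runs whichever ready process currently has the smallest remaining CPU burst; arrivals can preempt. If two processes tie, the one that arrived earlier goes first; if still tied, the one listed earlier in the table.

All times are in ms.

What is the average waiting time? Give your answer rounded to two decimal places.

16.80

Schedule: | B 0-11 | C 11-19 | D 19-29 | E 29-39 | A 39-53 |
Completion: A=53  B=11  C=19  D=29  E=39
Turnaround (C−A): A=53  B=11  C=15  D=24  E=34
Waiting times: A=39, B=0, C=7, D=14, E=24
Average waiting = (39+0+7+14+24) / 5 = 84/5 = 16.80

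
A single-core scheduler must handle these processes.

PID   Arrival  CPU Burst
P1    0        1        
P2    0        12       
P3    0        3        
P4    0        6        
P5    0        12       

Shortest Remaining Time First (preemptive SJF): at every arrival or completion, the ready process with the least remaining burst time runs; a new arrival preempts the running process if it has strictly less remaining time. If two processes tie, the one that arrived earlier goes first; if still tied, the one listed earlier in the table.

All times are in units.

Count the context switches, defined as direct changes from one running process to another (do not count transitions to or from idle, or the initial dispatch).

4

Schedule: | P1 0-1 | P3 1-4 | P4 4-10 | P2 10-22 | P5 22-34 |
Completion: P1=1  P2=22  P3=4  P4=10  P5=34
Turnaround (C−A): P1=1  P2=22  P3=4  P4=10  P5=34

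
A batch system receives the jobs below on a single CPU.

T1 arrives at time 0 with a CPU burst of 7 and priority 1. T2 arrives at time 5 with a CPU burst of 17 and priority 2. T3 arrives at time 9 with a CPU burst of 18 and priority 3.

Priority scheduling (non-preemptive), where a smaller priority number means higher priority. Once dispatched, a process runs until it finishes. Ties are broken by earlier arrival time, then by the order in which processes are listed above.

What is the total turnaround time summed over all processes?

Schedule: | T1 0-7 | T2 7-24 | T3 24-42 |
Completion: T1=7  T2=24  T3=42
Turnaround (C−A): T1=7  T2=19  T3=33
Turnaround = completion − arrival: T1=7, T2=19, T3=33
Total turnaround = 7 + 19 + 33 = 59

59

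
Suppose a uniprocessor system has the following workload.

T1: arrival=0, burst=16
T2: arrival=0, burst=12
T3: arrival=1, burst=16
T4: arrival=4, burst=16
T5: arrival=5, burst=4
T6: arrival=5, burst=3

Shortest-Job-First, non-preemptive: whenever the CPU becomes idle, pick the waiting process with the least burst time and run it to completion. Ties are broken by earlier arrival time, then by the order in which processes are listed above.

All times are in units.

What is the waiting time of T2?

Timeline: | T2 0-12 | T6 12-15 | T5 15-19 | T1 19-35 | T3 35-51 | T4 51-67 |
Completion: T1=35  T2=12  T3=51  T4=67  T5=19  T6=15
Waiting(T2) = turnaround − burst = 12 − 12 = 0

0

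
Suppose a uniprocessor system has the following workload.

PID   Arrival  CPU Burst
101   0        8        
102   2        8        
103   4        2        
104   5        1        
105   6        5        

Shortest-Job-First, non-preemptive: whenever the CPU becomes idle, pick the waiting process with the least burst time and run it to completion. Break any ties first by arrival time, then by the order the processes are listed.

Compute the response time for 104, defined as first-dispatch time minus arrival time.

Gantt: | 101 0-8 | 104 8-9 | 103 9-11 | 105 11-16 | 102 16-24 |
Completion: 101=8  102=24  103=11  104=9  105=16
Turnaround (C−A): 101=8  102=22  103=7  104=4  105=10
Response(104) = first start − arrival = 8 − 5 = 3

3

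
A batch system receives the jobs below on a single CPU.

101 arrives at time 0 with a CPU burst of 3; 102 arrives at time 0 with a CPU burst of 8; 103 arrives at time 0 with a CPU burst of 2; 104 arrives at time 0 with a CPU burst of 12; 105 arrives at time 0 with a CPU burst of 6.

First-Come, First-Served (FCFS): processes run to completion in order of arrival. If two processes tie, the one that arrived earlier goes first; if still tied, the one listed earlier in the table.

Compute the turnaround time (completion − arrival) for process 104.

25

Schedule: | 101 0-3 | 102 3-11 | 103 11-13 | 104 13-25 | 105 25-31 |
Completion: 101=3  102=11  103=13  104=25  105=31
Turnaround(104) = completion − arrival = 25 − 0 = 25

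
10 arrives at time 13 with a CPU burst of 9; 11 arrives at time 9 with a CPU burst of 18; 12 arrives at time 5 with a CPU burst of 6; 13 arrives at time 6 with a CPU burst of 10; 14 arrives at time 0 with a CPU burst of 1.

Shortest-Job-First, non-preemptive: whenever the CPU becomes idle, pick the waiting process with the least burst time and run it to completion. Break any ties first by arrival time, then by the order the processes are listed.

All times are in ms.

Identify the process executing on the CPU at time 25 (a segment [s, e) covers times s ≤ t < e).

10

Schedule: | 14 0-1 | idle 1-5 | 12 5-11 | 13 11-21 | 10 21-30 | 11 30-48 |
Completion: 10=30  11=48  12=11  13=21  14=1
Turnaround (C−A): 10=17  11=39  12=6  13=15  14=1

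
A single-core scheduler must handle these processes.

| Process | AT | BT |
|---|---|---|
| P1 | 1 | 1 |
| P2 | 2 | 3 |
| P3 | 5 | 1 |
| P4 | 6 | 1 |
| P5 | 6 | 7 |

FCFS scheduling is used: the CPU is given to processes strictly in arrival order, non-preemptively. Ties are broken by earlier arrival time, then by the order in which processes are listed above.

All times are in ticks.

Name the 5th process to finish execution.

P5

Schedule: | idle 0-1 | P1 1-2 | P2 2-5 | P3 5-6 | P4 6-7 | P5 7-14 |
Completion: P1=2  P2=5  P3=6  P4=7  P5=14
Turnaround (C−A): P1=1  P2=3  P3=1  P4=1  P5=8
Finish order: P1 → P2 → P3 → P4 → P5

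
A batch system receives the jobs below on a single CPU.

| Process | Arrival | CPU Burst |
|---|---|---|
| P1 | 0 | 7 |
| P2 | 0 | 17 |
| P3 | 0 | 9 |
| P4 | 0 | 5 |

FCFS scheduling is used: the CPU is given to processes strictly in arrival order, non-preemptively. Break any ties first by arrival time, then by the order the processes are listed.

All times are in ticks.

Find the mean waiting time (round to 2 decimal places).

Schedule: | P1 0-7 | P2 7-24 | P3 24-33 | P4 33-38 |
Completion: P1=7  P2=24  P3=33  P4=38
Waiting times: P1=0, P2=7, P3=24, P4=33
Average waiting = (0+7+24+33) / 4 = 64/4 = 16.00

16.00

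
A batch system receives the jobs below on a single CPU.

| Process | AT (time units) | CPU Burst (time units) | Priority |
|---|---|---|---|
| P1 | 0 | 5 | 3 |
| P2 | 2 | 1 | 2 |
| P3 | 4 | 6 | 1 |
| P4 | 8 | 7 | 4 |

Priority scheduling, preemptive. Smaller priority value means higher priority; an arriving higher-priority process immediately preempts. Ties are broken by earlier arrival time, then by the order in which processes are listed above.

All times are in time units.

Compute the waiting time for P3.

Schedule: | P1 0-2 | P2 2-3 | P1 3-4 | P3 4-10 | P1 10-12 | P4 12-19 |
Completion: P1=12  P2=3  P3=10  P4=19
Turnaround (C−A): P1=12  P2=1  P3=6  P4=11
Waiting(P3) = turnaround − burst = 6 − 6 = 0

0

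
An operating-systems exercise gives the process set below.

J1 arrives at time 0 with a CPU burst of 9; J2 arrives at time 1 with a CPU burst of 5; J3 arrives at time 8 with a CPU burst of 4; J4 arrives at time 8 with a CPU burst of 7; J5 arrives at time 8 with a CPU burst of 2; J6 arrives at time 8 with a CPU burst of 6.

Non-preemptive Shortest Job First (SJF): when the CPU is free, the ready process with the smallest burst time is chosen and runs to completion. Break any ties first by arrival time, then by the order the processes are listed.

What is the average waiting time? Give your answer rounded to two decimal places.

Gantt: | J1 0-9 | J5 9-11 | J3 11-15 | J2 15-20 | J6 20-26 | J4 26-33 |
Completion: J1=9  J2=20  J3=15  J4=33  J5=11  J6=26
Turnaround (C−A): J1=9  J2=19  J3=7  J4=25  J5=3  J6=18
Waiting times: J1=0, J2=14, J3=3, J4=18, J5=1, J6=12
Average waiting = (0+14+3+18+1+12) / 6 = 48/6 = 8.00

8.00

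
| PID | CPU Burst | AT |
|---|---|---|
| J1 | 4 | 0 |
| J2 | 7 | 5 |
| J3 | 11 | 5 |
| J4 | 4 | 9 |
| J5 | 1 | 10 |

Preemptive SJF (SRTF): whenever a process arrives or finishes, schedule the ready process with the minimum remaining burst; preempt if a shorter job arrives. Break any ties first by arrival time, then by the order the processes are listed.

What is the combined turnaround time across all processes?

44

Schedule: | J1 0-4 | idle 4-5 | J2 5-10 | J5 10-11 | J2 11-13 | J4 13-17 | J3 17-28 |
Completion: J1=4  J2=13  J3=28  J4=17  J5=11
Turnaround (C−A): J1=4  J2=8  J3=23  J4=8  J5=1
Turnaround = completion − arrival: J1=4, J2=8, J3=23, J4=8, J5=1
Total turnaround = 4 + 8 + 23 + 8 + 1 = 44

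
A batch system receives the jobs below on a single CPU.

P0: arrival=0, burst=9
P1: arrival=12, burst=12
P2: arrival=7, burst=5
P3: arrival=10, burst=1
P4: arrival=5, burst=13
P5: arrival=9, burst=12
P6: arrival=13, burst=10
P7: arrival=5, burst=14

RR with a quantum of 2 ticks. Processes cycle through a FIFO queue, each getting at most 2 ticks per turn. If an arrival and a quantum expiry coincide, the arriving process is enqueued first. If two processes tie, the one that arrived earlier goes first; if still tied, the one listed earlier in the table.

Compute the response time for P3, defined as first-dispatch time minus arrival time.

Schedule: | P0 0-6 | P4 6-8 | P7 8-10 | P0 10-12 | P2 12-14 | P4 14-16 | P5 16-18 | P3 18-19 | P7 19-21 | P1 21-23 | P0 23-24 | P6 24-26 | P2 26-28 | P4 28-30 | P5 30-32 | P7 32-34 | P1 34-36 | P6 36-38 | P2 38-39 | P4 39-41 | P5 41-43 | P7 43-45 | P1 45-47 | P6 47-49 | P4 49-51 | P5 51-53 | P7 53-55 | P1 55-57 | P6 57-59 | P4 59-61 | P5 61-63 | P7 63-65 | P1 65-67 | P6 67-69 | P4 69-70 | P5 70-72 | P7 72-74 | P1 74-76 |
Completion: P0=24  P1=76  P2=39  P3=19  P4=70  P5=72  P6=69  P7=74
Turnaround (C−A): P0=24  P1=64  P2=32  P3=9  P4=65  P5=63  P6=56  P7=69
Response(P3) = first start − arrival = 18 − 10 = 8

8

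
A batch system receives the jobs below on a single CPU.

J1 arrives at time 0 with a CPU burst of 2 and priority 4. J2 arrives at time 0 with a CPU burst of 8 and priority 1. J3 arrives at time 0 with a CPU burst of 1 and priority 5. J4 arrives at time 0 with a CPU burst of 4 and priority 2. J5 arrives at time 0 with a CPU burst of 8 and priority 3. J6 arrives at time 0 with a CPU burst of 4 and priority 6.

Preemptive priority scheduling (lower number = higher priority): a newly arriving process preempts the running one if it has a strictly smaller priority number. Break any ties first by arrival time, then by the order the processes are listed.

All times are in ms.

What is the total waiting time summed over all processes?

Schedule: | J2 0-8 | J4 8-12 | J5 12-20 | J1 20-22 | J3 22-23 | J6 23-27 |
Completion: J1=22  J2=8  J3=23  J4=12  J5=20  J6=27
Turnaround (C−A): J1=22  J2=8  J3=23  J4=12  J5=20  J6=27
Waiting = turnaround − burst: J1=20, J2=0, J3=22, J4=8, J5=12, J6=23
Total waiting = 20 + 0 + 22 + 8 + 12 + 23 = 85

85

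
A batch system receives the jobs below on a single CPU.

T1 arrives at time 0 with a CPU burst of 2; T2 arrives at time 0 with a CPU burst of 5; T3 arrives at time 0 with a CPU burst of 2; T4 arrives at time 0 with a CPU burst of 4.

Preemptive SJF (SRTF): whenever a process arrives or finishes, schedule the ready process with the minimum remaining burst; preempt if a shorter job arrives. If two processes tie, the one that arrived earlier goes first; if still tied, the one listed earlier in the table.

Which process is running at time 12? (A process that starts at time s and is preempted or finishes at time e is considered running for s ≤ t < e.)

T2

Gantt: | T1 0-2 | T3 2-4 | T4 4-8 | T2 8-13 |
Completion: T1=2  T2=13  T3=4  T4=8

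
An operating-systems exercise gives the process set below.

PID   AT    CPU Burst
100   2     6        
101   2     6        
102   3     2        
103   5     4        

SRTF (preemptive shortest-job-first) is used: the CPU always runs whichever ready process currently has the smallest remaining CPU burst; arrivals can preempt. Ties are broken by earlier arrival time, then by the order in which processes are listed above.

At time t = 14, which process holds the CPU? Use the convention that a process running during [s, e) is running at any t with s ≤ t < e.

Gantt: | idle 0-2 | 100 2-3 | 102 3-5 | 103 5-9 | 100 9-14 | 101 14-20 |
Completion: 100=14  101=20  102=5  103=9
Turnaround (C−A): 100=12  101=18  102=2  103=4

101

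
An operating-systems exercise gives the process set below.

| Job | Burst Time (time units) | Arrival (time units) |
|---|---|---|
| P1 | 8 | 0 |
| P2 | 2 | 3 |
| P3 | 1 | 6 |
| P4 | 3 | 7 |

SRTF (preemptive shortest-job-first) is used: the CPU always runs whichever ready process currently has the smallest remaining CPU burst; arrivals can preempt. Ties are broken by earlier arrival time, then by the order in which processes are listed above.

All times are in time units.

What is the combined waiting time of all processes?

Gantt: | P1 0-3 | P2 3-5 | P1 5-6 | P3 6-7 | P4 7-10 | P1 10-14 |
Completion: P1=14  P2=5  P3=7  P4=10
Turnaround (C−A): P1=14  P2=2  P3=1  P4=3
Waiting = turnaround − burst: P1=6, P2=0, P3=0, P4=0
Total waiting = 6 + 0 + 0 + 0 = 6

6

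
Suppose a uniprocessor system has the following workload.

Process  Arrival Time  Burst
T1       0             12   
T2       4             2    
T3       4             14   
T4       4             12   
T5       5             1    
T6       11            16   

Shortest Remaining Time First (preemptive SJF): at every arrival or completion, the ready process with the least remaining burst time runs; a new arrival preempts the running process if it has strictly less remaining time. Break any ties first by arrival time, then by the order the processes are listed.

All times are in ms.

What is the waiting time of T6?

Gantt: | T1 0-4 | T2 4-6 | T5 6-7 | T1 7-15 | T4 15-27 | T3 27-41 | T6 41-57 |
Completion: T1=15  T2=6  T3=41  T4=27  T5=7  T6=57
Turnaround (C−A): T1=15  T2=2  T3=37  T4=23  T5=2  T6=46
Waiting(T6) = turnaround − burst = 46 − 16 = 30

30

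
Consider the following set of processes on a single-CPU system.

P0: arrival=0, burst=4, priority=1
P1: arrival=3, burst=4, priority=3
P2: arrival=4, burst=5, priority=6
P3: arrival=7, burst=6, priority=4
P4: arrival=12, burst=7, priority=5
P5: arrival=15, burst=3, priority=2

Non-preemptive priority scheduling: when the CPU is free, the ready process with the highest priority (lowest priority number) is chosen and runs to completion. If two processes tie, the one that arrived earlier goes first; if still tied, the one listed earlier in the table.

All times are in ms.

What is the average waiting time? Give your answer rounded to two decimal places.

5.00

Timeline: | P0 0-4 | P1 4-8 | P3 8-14 | P4 14-21 | P5 21-24 | P2 24-29 |
Completion: P0=4  P1=8  P2=29  P3=14  P4=21  P5=24
Waiting times: P0=0, P1=1, P2=20, P3=1, P4=2, P5=6
Average waiting = (0+1+20+1+2+6) / 6 = 30/6 = 5.00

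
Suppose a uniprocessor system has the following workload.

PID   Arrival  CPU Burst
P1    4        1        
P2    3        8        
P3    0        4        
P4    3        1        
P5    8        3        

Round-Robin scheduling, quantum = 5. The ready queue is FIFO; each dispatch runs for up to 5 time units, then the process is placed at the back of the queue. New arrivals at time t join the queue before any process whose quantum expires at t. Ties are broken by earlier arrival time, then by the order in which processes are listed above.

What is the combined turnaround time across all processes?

38

Schedule: | P3 0-4 | P2 4-9 | P4 9-10 | P1 10-11 | P5 11-14 | P2 14-17 |
Completion: P1=11  P2=17  P3=4  P4=10  P5=14
Turnaround = completion − arrival: P1=7, P2=14, P3=4, P4=7, P5=6
Total turnaround = 7 + 14 + 4 + 7 + 6 = 38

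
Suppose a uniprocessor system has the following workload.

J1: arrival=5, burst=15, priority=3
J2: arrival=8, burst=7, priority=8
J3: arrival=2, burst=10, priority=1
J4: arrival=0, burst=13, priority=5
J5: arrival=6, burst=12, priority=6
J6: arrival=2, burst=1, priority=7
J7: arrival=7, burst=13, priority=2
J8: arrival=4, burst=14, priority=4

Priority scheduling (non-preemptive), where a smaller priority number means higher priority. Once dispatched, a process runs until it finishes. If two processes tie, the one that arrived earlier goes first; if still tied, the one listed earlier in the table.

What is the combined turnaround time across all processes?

394

Timeline: | J4 0-13 | J3 13-23 | J7 23-36 | J1 36-51 | J8 51-65 | J5 65-77 | J6 77-78 | J2 78-85 |
Completion: J1=51  J2=85  J3=23  J4=13  J5=77  J6=78  J7=36  J8=65
Turnaround = completion − arrival: J1=46, J2=77, J3=21, J4=13, J5=71, J6=76, J7=29, J8=61
Total turnaround = 46 + 77 + 21 + 13 + 71 + 76 + 29 + 61 = 394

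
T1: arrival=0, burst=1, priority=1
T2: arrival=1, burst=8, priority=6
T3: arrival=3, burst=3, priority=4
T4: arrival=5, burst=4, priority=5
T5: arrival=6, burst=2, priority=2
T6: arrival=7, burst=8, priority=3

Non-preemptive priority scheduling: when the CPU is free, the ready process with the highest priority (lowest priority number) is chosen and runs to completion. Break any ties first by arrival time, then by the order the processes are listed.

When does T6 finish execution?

19

Gantt: | T1 0-1 | T2 1-9 | T5 9-11 | T6 11-19 | T3 19-22 | T4 22-26 |
Completion: T1=1  T2=9  T3=22  T4=26  T5=11  T6=19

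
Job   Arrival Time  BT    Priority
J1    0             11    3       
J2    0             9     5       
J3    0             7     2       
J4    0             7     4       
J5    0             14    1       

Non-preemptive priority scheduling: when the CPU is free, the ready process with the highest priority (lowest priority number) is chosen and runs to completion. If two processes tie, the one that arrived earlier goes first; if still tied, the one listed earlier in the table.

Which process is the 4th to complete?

J4

Schedule: | J5 0-14 | J3 14-21 | J1 21-32 | J4 32-39 | J2 39-48 |
Completion: J1=32  J2=48  J3=21  J4=39  J5=14
Turnaround (C−A): J1=32  J2=48  J3=21  J4=39  J5=14
Finish order: J5 → J3 → J1 → J4 → J2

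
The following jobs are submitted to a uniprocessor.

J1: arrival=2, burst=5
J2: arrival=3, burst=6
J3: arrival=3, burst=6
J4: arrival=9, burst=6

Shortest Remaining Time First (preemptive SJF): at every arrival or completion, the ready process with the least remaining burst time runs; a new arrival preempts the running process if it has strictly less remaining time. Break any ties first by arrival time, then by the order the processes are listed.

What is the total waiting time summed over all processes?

Schedule: | idle 0-2 | J1 2-7 | J2 7-13 | J3 13-19 | J4 19-25 |
Completion: J1=7  J2=13  J3=19  J4=25
Turnaround (C−A): J1=5  J2=10  J3=16  J4=16
Waiting = turnaround − burst: J1=0, J2=4, J3=10, J4=10
Total waiting = 0 + 4 + 10 + 10 = 24

24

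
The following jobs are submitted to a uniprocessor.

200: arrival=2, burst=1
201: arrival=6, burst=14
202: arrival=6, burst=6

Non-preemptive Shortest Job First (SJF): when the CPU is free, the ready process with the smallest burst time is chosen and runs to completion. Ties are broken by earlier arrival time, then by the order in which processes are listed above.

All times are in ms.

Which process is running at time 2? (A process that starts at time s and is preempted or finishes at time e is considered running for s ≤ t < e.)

Gantt: | idle 0-2 | 200 2-3 | idle 3-6 | 202 6-12 | 201 12-26 |
Completion: 200=3  201=26  202=12
Turnaround (C−A): 200=1  201=20  202=6

200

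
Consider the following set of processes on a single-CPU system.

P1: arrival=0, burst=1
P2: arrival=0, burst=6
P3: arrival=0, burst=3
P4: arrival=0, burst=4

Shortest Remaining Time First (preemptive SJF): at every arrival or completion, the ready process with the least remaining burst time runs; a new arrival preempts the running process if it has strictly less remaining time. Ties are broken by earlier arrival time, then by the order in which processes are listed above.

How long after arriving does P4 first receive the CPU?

4

Schedule: | P1 0-1 | P3 1-4 | P4 4-8 | P2 8-14 |
Completion: P1=1  P2=14  P3=4  P4=8
Turnaround (C−A): P1=1  P2=14  P3=4  P4=8
Response(P4) = first start − arrival = 4 − 0 = 4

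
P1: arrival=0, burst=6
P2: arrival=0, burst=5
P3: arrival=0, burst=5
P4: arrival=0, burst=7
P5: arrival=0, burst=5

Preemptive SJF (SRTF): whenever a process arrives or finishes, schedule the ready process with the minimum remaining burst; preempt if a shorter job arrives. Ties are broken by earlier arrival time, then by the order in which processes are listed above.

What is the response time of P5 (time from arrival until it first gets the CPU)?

Timeline: | P2 0-5 | P3 5-10 | P5 10-15 | P1 15-21 | P4 21-28 |
Completion: P1=21  P2=5  P3=10  P4=28  P5=15
Turnaround (C−A): P1=21  P2=5  P3=10  P4=28  P5=15
Response(P5) = first start − arrival = 10 − 0 = 10

10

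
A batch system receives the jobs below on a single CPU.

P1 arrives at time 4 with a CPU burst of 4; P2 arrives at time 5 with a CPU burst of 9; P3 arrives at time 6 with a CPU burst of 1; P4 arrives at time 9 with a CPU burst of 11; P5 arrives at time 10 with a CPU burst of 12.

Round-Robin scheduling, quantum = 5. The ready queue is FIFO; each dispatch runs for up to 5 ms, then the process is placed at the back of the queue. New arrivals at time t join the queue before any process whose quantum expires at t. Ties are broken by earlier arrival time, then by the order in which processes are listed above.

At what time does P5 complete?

41

Gantt: | idle 0-4 | P1 4-8 | P2 8-13 | P3 13-14 | P4 14-19 | P5 19-24 | P2 24-28 | P4 28-33 | P5 33-38 | P4 38-39 | P5 39-41 |
Completion: P1=8  P2=28  P3=14  P4=39  P5=41
Turnaround (C−A): P1=4  P2=23  P3=8  P4=30  P5=31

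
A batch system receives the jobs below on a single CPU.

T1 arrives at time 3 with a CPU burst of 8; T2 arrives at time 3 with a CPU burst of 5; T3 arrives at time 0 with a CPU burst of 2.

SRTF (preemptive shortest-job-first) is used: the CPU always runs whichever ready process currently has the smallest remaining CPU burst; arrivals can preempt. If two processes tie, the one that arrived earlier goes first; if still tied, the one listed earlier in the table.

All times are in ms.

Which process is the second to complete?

T2

Gantt: | T3 0-2 | idle 2-3 | T2 3-8 | T1 8-16 |
Completion: T1=16  T2=8  T3=2
Turnaround (C−A): T1=13  T2=5  T3=2
Finish order: T3 → T2 → T1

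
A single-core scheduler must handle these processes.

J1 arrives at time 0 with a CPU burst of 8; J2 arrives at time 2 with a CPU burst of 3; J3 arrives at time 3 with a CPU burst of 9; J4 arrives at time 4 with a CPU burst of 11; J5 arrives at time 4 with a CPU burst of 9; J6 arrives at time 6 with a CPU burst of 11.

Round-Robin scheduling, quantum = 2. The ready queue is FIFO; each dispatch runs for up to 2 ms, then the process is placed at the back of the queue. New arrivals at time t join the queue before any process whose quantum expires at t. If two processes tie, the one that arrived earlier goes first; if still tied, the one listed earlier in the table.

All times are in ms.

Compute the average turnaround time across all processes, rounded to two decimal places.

35.50

Gantt: | J1 0-2 | J2 2-4 | J1 4-6 | J3 6-8 | J4 8-10 | J5 10-12 | J2 12-13 | J6 13-15 | J1 15-17 | J3 17-19 | J4 19-21 | J5 21-23 | J6 23-25 | J1 25-27 | J3 27-29 | J4 29-31 | J5 31-33 | J6 33-35 | J3 35-37 | J4 37-39 | J5 39-41 | J6 41-43 | J3 43-44 | J4 44-46 | J5 46-47 | J6 47-49 | J4 49-50 | J6 50-51 |
Completion: J1=27  J2=13  J3=44  J4=50  J5=47  J6=51
Turnaround times: J1=27, J2=11, J3=41, J4=46, J5=43, J6=45
Average turnaround = (27+11+41+46+43+45) / 6 = 213/6 = 35.50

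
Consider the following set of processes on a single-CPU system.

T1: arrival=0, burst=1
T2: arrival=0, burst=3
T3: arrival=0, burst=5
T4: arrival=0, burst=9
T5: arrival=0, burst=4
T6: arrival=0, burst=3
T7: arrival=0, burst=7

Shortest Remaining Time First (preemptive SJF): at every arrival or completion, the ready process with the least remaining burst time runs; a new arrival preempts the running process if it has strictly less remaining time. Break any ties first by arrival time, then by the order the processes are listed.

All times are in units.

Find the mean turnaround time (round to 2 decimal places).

Gantt: | T1 0-1 | T2 1-4 | T6 4-7 | T5 7-11 | T3 11-16 | T7 16-23 | T4 23-32 |
Completion: T1=1  T2=4  T3=16  T4=32  T5=11  T6=7  T7=23
Turnaround (C−A): T1=1  T2=4  T3=16  T4=32  T5=11  T6=7  T7=23
Turnaround times: T1=1, T2=4, T3=16, T4=32, T5=11, T6=7, T7=23
Average turnaround = (1+4+16+32+11+7+23) / 7 = 94/7 = 13.43

13.43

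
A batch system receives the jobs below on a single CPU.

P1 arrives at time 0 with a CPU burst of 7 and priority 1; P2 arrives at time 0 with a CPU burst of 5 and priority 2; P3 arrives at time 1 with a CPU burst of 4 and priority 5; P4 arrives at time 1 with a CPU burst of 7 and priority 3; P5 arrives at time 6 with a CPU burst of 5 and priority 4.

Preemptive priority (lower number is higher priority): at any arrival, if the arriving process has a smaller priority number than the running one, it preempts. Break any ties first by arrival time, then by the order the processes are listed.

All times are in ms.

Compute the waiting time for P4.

11

Timeline: | P1 0-7 | P2 7-12 | P4 12-19 | P5 19-24 | P3 24-28 |
Completion: P1=7  P2=12  P3=28  P4=19  P5=24
Waiting(P4) = turnaround − burst = 18 − 7 = 11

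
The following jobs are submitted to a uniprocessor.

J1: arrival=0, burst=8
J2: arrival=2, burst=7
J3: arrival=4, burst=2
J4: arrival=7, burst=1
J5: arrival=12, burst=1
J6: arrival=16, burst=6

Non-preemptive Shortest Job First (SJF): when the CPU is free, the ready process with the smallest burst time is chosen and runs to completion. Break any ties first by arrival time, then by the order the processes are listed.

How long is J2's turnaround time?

Timeline: | J1 0-8 | J4 8-9 | J3 9-11 | J2 11-18 | J5 18-19 | J6 19-25 |
Completion: J1=8  J2=18  J3=11  J4=9  J5=19  J6=25
Turnaround (C−A): J1=8  J2=16  J3=7  J4=2  J5=7  J6=9
Turnaround(J2) = completion − arrival = 18 − 2 = 16

16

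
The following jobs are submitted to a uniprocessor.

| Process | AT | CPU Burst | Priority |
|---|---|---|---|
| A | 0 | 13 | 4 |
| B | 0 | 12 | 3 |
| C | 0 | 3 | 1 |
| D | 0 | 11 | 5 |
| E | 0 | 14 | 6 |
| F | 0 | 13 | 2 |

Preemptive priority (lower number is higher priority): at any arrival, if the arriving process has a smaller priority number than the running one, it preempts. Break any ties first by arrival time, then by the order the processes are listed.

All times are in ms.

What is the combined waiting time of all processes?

Timeline: | C 0-3 | F 3-16 | B 16-28 | A 28-41 | D 41-52 | E 52-66 |
Completion: A=41  B=28  C=3  D=52  E=66  F=16
Turnaround (C−A): A=41  B=28  C=3  D=52  E=66  F=16
Waiting = turnaround − burst: A=28, B=16, C=0, D=41, E=52, F=3
Total waiting = 28 + 16 + 0 + 41 + 52 + 3 = 140

140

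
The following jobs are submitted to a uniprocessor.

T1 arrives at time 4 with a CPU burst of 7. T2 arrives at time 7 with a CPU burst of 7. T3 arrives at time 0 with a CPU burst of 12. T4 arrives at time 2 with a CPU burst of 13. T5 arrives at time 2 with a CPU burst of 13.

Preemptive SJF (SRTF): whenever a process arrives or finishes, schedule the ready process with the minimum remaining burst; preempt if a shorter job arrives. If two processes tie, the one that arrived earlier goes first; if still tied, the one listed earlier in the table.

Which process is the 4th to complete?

Timeline: | T3 0-4 | T1 4-11 | T2 11-18 | T3 18-26 | T4 26-39 | T5 39-52 |
Completion: T1=11  T2=18  T3=26  T4=39  T5=52
Turnaround (C−A): T1=7  T2=11  T3=26  T4=37  T5=50
Finish order: T1 → T2 → T3 → T4 → T5

T4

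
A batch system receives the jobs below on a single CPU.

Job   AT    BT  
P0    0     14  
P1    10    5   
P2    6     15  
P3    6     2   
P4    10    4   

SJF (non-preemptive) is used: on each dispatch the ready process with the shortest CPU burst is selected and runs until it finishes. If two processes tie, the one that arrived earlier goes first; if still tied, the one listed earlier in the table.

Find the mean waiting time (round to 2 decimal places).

Schedule: | P0 0-14 | P3 14-16 | P4 16-20 | P1 20-25 | P2 25-40 |
Completion: P0=14  P1=25  P2=40  P3=16  P4=20
Turnaround (C−A): P0=14  P1=15  P2=34  P3=10  P4=10
Waiting times: P0=0, P1=10, P2=19, P3=8, P4=6
Average waiting = (0+10+19+8+6) / 5 = 43/5 = 8.60

8.60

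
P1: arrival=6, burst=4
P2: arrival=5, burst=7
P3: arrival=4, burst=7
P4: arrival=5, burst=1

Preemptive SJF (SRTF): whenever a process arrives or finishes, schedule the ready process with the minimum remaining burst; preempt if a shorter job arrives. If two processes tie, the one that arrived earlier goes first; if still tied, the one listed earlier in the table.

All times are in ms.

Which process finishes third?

Gantt: | idle 0-4 | P3 4-5 | P4 5-6 | P1 6-10 | P3 10-16 | P2 16-23 |
Completion: P1=10  P2=23  P3=16  P4=6
Turnaround (C−A): P1=4  P2=18  P3=12  P4=1
Finish order: P4 → P1 → P3 → P2

P3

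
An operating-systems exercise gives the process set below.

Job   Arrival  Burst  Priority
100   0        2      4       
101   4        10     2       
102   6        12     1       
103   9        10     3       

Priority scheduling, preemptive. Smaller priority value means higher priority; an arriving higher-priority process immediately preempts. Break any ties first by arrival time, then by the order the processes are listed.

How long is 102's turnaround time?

Schedule: | 100 0-2 | idle 2-4 | 101 4-6 | 102 6-18 | 101 18-26 | 103 26-36 |
Completion: 100=2  101=26  102=18  103=36
Turnaround(102) = completion − arrival = 18 − 6 = 12

12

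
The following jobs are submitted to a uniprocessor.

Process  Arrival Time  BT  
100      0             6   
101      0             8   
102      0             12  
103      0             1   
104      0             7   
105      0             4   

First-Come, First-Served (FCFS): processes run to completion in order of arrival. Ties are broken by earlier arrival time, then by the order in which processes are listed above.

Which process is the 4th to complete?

103

Schedule: | 100 0-6 | 101 6-14 | 102 14-26 | 103 26-27 | 104 27-34 | 105 34-38 |
Completion: 100=6  101=14  102=26  103=27  104=34  105=38
Finish order: 100 → 101 → 102 → 103 → 104 → 105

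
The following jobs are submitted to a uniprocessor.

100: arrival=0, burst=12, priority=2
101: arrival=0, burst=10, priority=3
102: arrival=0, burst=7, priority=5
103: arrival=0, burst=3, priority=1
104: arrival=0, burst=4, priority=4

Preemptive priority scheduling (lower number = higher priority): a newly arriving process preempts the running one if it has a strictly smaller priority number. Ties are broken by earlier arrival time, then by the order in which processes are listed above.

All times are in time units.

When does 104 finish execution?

29

Gantt: | 103 0-3 | 100 3-15 | 101 15-25 | 104 25-29 | 102 29-36 |
Completion: 100=15  101=25  102=36  103=3  104=29
Turnaround (C−A): 100=15  101=25  102=36  103=3  104=29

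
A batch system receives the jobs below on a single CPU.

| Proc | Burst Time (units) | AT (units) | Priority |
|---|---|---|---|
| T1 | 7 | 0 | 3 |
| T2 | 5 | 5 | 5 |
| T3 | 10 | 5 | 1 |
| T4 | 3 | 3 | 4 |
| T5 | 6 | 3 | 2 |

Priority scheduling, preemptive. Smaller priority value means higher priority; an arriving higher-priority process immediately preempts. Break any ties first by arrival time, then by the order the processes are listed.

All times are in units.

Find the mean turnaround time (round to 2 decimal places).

19.60

Gantt: | T1 0-3 | T5 3-5 | T3 5-15 | T5 15-19 | T1 19-23 | T4 23-26 | T2 26-31 |
Completion: T1=23  T2=31  T3=15  T4=26  T5=19
Turnaround (C−A): T1=23  T2=26  T3=10  T4=23  T5=16
Turnaround times: T1=23, T2=26, T3=10, T4=23, T5=16
Average turnaround = (23+26+10+23+16) / 5 = 98/5 = 19.60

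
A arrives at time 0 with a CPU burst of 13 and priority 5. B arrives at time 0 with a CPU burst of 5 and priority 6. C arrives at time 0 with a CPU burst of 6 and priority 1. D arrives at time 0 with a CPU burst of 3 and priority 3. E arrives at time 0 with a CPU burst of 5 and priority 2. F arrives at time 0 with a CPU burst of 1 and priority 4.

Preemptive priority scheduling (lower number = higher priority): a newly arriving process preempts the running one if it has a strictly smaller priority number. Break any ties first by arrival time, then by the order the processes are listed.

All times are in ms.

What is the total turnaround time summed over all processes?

Gantt: | C 0-6 | E 6-11 | D 11-14 | F 14-15 | A 15-28 | B 28-33 |
Completion: A=28  B=33  C=6  D=14  E=11  F=15
Turnaround = completion − arrival: A=28, B=33, C=6, D=14, E=11, F=15
Total turnaround = 28 + 33 + 6 + 14 + 11 + 15 = 107

107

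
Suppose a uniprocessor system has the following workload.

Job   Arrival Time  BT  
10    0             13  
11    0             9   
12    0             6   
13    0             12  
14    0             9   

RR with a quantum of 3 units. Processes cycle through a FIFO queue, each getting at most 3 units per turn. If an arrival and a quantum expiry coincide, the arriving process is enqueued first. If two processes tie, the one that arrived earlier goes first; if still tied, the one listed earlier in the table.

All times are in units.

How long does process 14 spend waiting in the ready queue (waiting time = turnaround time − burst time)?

33

Timeline: | 10 0-3 | 11 3-6 | 12 6-9 | 13 9-12 | 14 12-15 | 10 15-18 | 11 18-21 | 12 21-24 | 13 24-27 | 14 27-30 | 10 30-33 | 11 33-36 | 13 36-39 | 14 39-42 | 10 42-45 | 13 45-48 | 10 48-49 |
Completion: 10=49  11=36  12=24  13=48  14=42
Turnaround (C−A): 10=49  11=36  12=24  13=48  14=42
Waiting(14) = turnaround − burst = 42 − 9 = 33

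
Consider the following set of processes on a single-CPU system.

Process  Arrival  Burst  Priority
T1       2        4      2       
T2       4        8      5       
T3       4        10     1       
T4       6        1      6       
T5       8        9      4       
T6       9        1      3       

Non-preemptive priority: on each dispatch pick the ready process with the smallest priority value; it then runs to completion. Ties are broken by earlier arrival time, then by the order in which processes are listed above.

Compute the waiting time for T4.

Gantt: | idle 0-2 | T1 2-6 | T3 6-16 | T6 16-17 | T5 17-26 | T2 26-34 | T4 34-35 |
Completion: T1=6  T2=34  T3=16  T4=35  T5=26  T6=17
Turnaround (C−A): T1=4  T2=30  T3=12  T4=29  T5=18  T6=8
Waiting(T4) = turnaround − burst = 29 − 1 = 28

28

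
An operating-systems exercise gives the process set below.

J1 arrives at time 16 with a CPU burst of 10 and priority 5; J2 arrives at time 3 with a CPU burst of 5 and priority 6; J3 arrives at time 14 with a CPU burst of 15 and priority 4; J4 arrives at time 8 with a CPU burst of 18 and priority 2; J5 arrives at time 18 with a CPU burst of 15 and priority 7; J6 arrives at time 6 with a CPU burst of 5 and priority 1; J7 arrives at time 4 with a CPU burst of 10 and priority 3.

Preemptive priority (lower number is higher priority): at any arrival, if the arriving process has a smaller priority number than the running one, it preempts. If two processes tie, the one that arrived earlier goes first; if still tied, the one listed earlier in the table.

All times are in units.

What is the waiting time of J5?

Timeline: | idle 0-3 | J2 3-4 | J7 4-6 | J6 6-11 | J4 11-29 | J7 29-37 | J3 37-52 | J1 52-62 | J2 62-66 | J5 66-81 |
Completion: J1=62  J2=66  J3=52  J4=29  J5=81  J6=11  J7=37
Turnaround (C−A): J1=46  J2=63  J3=38  J4=21  J5=63  J6=5  J7=33
Waiting(J5) = turnaround − burst = 63 − 15 = 48

48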